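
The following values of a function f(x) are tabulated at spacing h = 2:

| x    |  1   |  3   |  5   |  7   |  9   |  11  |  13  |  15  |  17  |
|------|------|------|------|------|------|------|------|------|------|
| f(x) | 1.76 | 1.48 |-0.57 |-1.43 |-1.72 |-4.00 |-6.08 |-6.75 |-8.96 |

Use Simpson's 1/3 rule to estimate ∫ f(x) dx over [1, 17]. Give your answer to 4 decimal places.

-44.4933

h = 2, n = 8.
(h/3)·[y₀ + 4y₁ + 2y₂ + 4y₃ + 2y₄ + 4y₅ + 2y₆ + 4y₇ + y₈] = 0.666667·(-66.74) = -44.4933.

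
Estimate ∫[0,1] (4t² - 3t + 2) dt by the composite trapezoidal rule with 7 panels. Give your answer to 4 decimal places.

1.8469

h = (1 − 0)/7 = 0.142857.
Nodes t₀,…,t₇ = 0, 0.142857, 0.285714, 0.428571, 0.571429, 0.714286, 0.857143, 1.
f(t) = 4t² - 3t + 2: f₀=2, f₁=1.653061, f₂=1.469388, f₃=1.448980, f₄=1.591837, f₅=1.897959, f₆=2.367347, f₇=3.
(h/2)·[f₀ + 2f₁ + 2f₂ + 2f₃ + 2f₄ + 2f₅ + 2f₆ + f₇] = 0.071429·(25.857143) = 1.8469.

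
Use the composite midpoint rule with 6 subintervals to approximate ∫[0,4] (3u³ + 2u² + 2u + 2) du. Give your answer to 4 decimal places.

h = (4 − 0)/6 = 0.666667.
Midpoints m₁,…,m₆ = 0.333333, 1, 1.666667, 2.333333, 3, 3.666667.
f(m₁)=3, f(m₂)=9, f(m₃)=24.777778, f(m₄)=55.666667, f(m₅)=107, f(m₆)=184.111111.
h·[f(m₁) + f(m₂) + f(m₃) + f(m₄) + f(m₅) + f(m₆)] = 0.666667·(383.555556) = 255.7037.

255.7037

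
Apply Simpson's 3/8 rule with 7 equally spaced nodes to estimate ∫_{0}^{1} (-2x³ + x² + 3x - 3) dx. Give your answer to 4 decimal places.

h = (1 − 0)/6 = 0.166667.
Nodes x₀,…,x₆ = 0, 0.166667, 0.333333, 0.5, 0.666667, 0.833333, 1.
f(x) = -2x³ + x² + 3x - 3: f₀=-3, f₁=-2.481481, f₂=-1.962963, f₃=-1.5, f₄=-1.148148, f₅=-0.962963, f₆=-1.
(3h/8)·[f₀ + 3f₁ + 3f₂ + 2f₃ + 3f₄ + 3f₅ + f₆] = 0.0625·(-26.666667) = -1.6667.

-1.6667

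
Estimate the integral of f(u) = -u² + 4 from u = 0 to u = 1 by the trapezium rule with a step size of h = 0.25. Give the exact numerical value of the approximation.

3.65625

h = (1 − 0)/4 = 0.25.
Nodes u₀,…,u₄ = 0, 0.25, 0.5, 0.75, 1.
f(u) = -u² + 4: f₀=4, f₁=3.9375, f₂=3.75, f₃=3.4375, f₄=3.
(h/2)·[f₀ + 2f₁ + 2f₂ + 2f₃ + f₄] = 0.125·(29.25) = 3.65625.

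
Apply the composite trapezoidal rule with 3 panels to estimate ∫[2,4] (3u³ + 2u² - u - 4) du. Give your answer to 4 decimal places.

h = (4 − 2)/3 = 0.666667.
Nodes u₀,…,u₃ = 2, 2.666667, 3.333333, 4.
f(u) = 3u³ + 2u² - u - 4: f₀=26, f₁=64.444444, f₂=126, f₃=216.
(h/2)·[f₀ + 2f₁ + 2f₂ + f₃] = 0.333333·(622.888889) = 207.6296.

207.6296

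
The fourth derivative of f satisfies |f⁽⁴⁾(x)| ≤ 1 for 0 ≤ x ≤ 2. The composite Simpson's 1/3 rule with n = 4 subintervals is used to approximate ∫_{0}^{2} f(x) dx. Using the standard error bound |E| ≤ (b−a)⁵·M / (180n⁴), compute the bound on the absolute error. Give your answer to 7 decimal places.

|E| ≤ (2)⁵·1 / (180·4⁴) = 32/46080 = 0.0006944.

0.0006944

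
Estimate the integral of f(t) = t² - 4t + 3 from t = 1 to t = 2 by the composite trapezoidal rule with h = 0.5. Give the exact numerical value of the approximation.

-0.625

h = (2 − 1)/2 = 0.5.
Nodes t₀,…,t₂ = 1, 1.5, 2.
f(t) = t² - 4t + 3: f₀=0, f₁=-0.75, f₂=-1.
(h/2)·[f₀ + 2f₁ + f₂] = 0.25·(-2.5) = -0.625.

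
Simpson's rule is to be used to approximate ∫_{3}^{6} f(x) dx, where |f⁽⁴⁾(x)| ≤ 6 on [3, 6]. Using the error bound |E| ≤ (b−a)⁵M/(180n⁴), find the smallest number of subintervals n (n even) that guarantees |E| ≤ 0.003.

8

Need 1458/(180n⁴) ≤ 0.003.
n⁴ ≥ 1458/(180·0.003) = 2700 ⇒ n ≥ 7.2084, so the smallest even n is 8. (n must be even for Simpson's rule.)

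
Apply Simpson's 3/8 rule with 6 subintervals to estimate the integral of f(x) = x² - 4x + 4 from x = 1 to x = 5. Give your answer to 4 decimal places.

h = (5 − 1)/6 = 0.666667.
Nodes x₀,…,x₆ = 1, 1.666667, 2.333333, 3, 3.666667, 4.333333, 5.
f(x) = x² - 4x + 4: f₀=1, f₁=0.111111, f₂=0.111111, f₃=1, f₄=2.777778, f₅=5.444444, f₆=9.
(3h/8)·[f₀ + 3f₁ + 3f₂ + 2f₃ + 3f₄ + 3f₅ + f₆] = 0.25·(37.333333) = 9.3333.

9.3333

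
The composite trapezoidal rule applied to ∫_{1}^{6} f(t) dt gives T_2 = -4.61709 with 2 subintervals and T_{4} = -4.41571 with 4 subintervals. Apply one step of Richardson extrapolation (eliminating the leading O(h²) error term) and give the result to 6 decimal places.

-4.348583

R = (4·T_{4} − T_2) / 3 = (4·(-4.41571) − (-4.61709))/3 = (-13.04575)/3 = -4.348583.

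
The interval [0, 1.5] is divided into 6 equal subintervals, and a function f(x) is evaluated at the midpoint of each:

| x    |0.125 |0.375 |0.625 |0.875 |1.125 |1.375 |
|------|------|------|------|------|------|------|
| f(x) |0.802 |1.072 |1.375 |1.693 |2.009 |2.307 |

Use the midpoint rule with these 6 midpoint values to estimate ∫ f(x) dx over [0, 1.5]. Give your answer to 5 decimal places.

2.31450

h = 0.25, n = 6.
h·[y(m₁) + y(m₂) + y(m₃) + y(m₄) + y(m₅) + y(m₆)] = 0.25·(9.258) = 2.31450.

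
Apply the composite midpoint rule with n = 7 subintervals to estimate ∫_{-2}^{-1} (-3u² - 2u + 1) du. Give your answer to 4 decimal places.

h = (-1 − (-2))/7 = 0.142857.
Midpoints m₁,…,m₇ = -1.928571, -1.785714, -1.642857, -1.5, -1.357143, -1.214286, -1.071429.
f(m₁)=-6.301020, f(m₂)=-4.994898, f(m₃)=-3.811224, f(m₄)=-2.75, f(m₅)=-1.811224, f(m₆)=-0.994898, f(m₇)=-0.301020.
h·[f(m₁) + f(m₂) + f(m₃) + f(m₄) + f(m₅) + f(m₆) + f(m₇)] = 0.142857·(-20.964286) = -2.9949.

-2.9949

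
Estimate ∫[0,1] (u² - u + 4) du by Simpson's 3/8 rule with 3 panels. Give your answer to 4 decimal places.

3.8333

h = (1 − 0)/3 = 0.333333.
Nodes u₀,…,u₃ = 0, 0.333333, 0.666667, 1.
f(u) = u² - u + 4: f₀=4, f₁=3.777778, f₂=3.777778, f₃=4.
(3h/8)·[f₀ + 3f₁ + 3f₂ + f₃] = 0.125·(30.666667) = 3.8333.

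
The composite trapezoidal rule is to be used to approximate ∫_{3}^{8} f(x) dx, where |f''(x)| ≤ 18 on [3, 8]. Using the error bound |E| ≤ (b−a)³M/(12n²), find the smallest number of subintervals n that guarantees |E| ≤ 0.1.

44

Need 2250/(12n²) ≤ 0.1.
n² ≥ 2250/(12·0.1) = 1875 ⇒ n ≥ 43.3013, so the smallest n is 44.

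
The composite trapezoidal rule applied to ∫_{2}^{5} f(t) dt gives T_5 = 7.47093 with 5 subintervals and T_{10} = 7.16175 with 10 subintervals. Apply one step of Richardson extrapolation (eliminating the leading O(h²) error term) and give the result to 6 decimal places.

R = (4·T_{10} − T_5) / 3 = (4·7.16175 − 7.47093)/3 = (21.17607)/3 = 7.058690.

7.058690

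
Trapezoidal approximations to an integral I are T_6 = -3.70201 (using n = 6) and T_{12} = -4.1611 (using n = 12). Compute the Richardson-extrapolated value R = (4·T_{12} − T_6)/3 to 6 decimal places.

R = (4·T_{12} − T_6) / 3 = (4·(-4.1611) − (-3.70201))/3 = (-12.94239)/3 = -4.314130.

-4.314130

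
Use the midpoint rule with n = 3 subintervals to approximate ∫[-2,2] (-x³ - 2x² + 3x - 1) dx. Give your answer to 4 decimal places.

h = (2 − (-2))/3 = 1.333333.
Midpoints m₁,…,m₃ = -1.333333, 0, 1.333333.
f(m₁)=-6.185185, f(m₂)=-1, f(m₃)=-2.925926.
h·[f(m₁) + f(m₂) + f(m₃)] = 1.333333·(-10.111111) = -13.4815.

-13.4815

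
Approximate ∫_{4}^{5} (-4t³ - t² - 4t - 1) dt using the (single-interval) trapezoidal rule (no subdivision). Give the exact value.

-417.5

T = (b−a)/2 · [f(4) + f(5)] = 0.5·[(-289) + (-546)] = -417.5.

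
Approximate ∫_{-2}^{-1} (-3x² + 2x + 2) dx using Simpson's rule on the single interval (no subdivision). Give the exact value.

S = (b−a)/6 · [f(-2) + 4f(-1.5) + f(-1)] = 0.166667·[(-14) + 4·(-7.75) + (-3)] = -8.

-8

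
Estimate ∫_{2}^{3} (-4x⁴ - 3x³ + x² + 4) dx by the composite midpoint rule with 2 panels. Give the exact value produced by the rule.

-203.609375

h = (3 − 2)/2 = 0.5.
Midpoints m₁,…,m₂ = 2.25, 2.75.
f(m₁)=-127.625, f(m₂)=-279.59375.
h·[f(m₁) + f(m₂)] = 0.5·(-407.21875) = -203.609375.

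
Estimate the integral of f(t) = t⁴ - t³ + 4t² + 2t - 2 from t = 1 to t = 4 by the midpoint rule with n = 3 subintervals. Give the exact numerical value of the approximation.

h = (4 − 1)/3 = 1.
Midpoints m₁,…,m₃ = 1.5, 2.5, 3.5.
f(m₁)=11.6875, f(m₂)=51.4375, f(m₃)=161.1875.
h·[f(m₁) + f(m₂) + f(m₃)] = 1·(224.3125) = 224.3125.

224.3125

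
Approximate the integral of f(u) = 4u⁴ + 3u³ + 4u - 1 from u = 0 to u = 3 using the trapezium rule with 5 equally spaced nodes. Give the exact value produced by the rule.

h = (3 − 0)/4 = 0.75.
Nodes u₀,…,u₄ = 0, 0.75, 1.5, 2.25, 3.
f(u) = 4u⁴ + 3u³ + 4u - 1: f₀=-1, f₁=4.53125, f₂=35.375, f₃=144.6875, f₄=416.
(h/2)·[f₀ + 2f₁ + 2f₂ + 2f₃ + f₄] = 0.375·(784.1875) = 294.0703125.

294.0703125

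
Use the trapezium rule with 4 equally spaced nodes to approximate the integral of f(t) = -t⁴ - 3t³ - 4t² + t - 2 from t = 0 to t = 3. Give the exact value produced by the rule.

h = (3 − 0)/3 = 1.
Nodes t₀,…,t₃ = 0, 1, 2, 3.
f(t) = -t⁴ - 3t³ - 4t² + t - 2: f₀=-2, f₁=-9, f₂=-56, f₃=-197.
(h/2)·[f₀ + 2f₁ + 2f₂ + f₃] = 0.5·(-329) = -164.5.

-164.5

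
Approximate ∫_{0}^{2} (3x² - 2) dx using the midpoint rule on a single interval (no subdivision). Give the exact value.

M = (b−a)·f(1) = 2·(1) = 2.

2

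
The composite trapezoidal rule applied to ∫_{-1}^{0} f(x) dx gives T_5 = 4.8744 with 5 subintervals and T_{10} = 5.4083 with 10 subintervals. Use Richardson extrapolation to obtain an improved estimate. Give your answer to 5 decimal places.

5.58627

R = (4·T_{10} − T_5) / 3 = (4·5.4083 − 4.8744)/3 = (16.7588)/3 = 5.58627.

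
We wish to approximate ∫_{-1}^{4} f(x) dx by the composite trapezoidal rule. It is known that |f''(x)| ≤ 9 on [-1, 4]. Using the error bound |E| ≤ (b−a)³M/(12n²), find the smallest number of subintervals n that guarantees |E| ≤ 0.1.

31

Need 1125/(12n²) ≤ 0.1.
n² ≥ 1125/(12·0.1) = 937.5 ⇒ n ≥ 30.6186, so the smallest n is 31.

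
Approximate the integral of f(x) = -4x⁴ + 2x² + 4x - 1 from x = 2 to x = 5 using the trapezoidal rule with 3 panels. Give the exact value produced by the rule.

h = (5 − 2)/3 = 1.
Nodes x₀,…,x₃ = 2, 3, 4, 5.
f(x) = -4x⁴ + 2x² + 4x - 1: f₀=-49, f₁=-295, f₂=-977, f₃=-2431.
(h/2)·[f₀ + 2f₁ + 2f₂ + f₃] = 0.5·(-5024) = -2512.

-2512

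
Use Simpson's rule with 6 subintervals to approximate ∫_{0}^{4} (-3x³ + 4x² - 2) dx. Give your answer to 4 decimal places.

h = (4 − 0)/6 = 0.666667.
Nodes x₀,…,x₆ = 0, 0.666667, 1.333333, 2, 2.666667, 3.333333, 4.
f(x) = -3x³ + 4x² - 2: f₀=-2, f₁=-1.111111, f₂=-2, f₃=-10, f₄=-30.444444, f₅=-68.666667, f₆=-130.
(h/3)·[f₀ + 4f₁ + 2f₂ + 4f₃ + 2f₄ + 4f₅ + f₆] = 0.222222·(-516) = -114.6667.

-114.6667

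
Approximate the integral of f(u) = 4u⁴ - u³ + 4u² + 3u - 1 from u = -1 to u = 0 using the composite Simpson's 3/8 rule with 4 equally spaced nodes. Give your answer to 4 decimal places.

h = (0 − (-1))/3 = 0.333333.
Nodes u₀,…,u₃ = -1, -0.666667, -0.333333, 0.
f(u) = 4u⁴ - u³ + 4u² + 3u - 1: f₀=5, f₁=-0.135802, f₂=-1.469136, f₃=-1.
(3h/8)·[f₀ + 3f₁ + 3f₂ + f₃] = 0.125·(-0.814815) = -0.1019.

-0.1019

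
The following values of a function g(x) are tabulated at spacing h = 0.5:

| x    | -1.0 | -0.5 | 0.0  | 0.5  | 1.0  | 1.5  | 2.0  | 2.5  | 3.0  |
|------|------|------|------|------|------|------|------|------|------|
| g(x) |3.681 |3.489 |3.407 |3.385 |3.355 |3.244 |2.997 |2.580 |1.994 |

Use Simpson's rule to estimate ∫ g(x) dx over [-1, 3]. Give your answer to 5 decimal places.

h = 0.5, n = 8.
(h/3)·[y₀ + 4y₁ + 2y₂ + 4y₃ + 2y₄ + 4y₅ + 2y₆ + 4y₇ + y₈] = 0.166667·(75.985) = 12.66417.

12.66417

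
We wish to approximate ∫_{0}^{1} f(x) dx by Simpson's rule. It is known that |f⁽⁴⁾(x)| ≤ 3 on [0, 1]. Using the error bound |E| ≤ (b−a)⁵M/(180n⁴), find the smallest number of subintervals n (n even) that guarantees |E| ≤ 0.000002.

10

Need 3/(180n⁴) ≤ 0.000002.
n⁴ ≥ 3/(180·0.000002) = 8333.33 ⇒ n ≥ 9.5544, so the smallest even n is 10. (n must be even for Simpson's rule.)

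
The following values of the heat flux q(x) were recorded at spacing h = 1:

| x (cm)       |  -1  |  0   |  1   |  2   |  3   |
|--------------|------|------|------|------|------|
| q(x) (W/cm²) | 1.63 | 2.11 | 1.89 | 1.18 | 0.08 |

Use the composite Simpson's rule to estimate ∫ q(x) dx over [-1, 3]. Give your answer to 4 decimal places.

h = 1, n = 4.
(h/3)·[y₀ + 4y₁ + 2y₂ + 4y₃ + y₄] = 0.333333·(18.65) = 6.2167.

6.2167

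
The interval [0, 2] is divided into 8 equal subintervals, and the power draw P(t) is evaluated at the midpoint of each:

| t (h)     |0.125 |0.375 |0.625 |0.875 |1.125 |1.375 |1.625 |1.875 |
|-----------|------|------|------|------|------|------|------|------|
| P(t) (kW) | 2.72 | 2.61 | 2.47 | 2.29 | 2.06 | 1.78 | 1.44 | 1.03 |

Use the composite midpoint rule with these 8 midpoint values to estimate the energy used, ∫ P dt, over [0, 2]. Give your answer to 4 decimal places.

h = 0.25, n = 8.
h·[y(m₁) + y(m₂) + y(m₃) + y(m₄) + y(m₅) + y(m₆) + y(m₇) + y(m₈)] = 0.25·(16.40) = 4.1000.

4.1000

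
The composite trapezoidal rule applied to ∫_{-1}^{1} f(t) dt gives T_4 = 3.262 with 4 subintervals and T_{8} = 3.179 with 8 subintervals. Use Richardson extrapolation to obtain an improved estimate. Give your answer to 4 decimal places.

3.1513

R = (4·T_{8} − T_4) / 3 = (4·3.179 − 3.262)/3 = (9.454)/3 = 3.1513.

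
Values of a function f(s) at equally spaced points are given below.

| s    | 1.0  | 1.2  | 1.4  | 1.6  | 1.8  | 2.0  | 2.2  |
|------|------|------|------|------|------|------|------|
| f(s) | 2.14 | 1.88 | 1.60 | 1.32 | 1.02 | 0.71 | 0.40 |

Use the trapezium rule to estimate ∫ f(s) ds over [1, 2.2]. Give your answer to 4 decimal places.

h = 0.2, n = 6.
(h/2)·[y₀ + 2y₁ + 2y₂ + 2y₃ + 2y₄ + 2y₅ + y₆] = 0.1·(15.60) = 1.5600.

1.5600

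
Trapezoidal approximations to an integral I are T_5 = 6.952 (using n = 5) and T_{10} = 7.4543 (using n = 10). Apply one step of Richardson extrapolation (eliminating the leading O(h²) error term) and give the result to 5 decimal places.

R = (4·T_{10} − T_5) / 3 = (4·7.4543 − 6.952)/3 = (22.8652)/3 = 7.62173.

7.62173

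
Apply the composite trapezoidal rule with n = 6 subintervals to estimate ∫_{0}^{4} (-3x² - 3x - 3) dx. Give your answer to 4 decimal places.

-100.8889

h = (4 − 0)/6 = 0.666667.
Nodes x₀,…,x₆ = 0, 0.666667, 1.333333, 2, 2.666667, 3.333333, 4.
f(x) = -3x² - 3x - 3: f₀=-3, f₁=-6.333333, f₂=-12.333333, f₃=-21, f₄=-32.333333, f₅=-46.333333, f₆=-63.
(h/2)·[f₀ + 2f₁ + 2f₂ + 2f₃ + 2f₄ + 2f₅ + f₆] = 0.333333·(-302.666667) = -100.8889.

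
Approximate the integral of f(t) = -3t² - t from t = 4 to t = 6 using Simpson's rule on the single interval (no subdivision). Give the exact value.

-162

S = (b−a)/6 · [f(4) + 4f(5) + f(6)] = 0.333333·[(-52) + 4·(-80) + (-114)] = -162.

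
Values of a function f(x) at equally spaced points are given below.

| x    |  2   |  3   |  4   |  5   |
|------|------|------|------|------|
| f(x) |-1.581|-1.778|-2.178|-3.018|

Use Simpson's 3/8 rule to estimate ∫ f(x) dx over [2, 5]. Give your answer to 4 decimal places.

-6.1751

h = 1, n = 3.
(3h/8)·[y₀ + 3y₁ + 3y₂ + y₃] = 0.375·(-16.467) = -6.1751.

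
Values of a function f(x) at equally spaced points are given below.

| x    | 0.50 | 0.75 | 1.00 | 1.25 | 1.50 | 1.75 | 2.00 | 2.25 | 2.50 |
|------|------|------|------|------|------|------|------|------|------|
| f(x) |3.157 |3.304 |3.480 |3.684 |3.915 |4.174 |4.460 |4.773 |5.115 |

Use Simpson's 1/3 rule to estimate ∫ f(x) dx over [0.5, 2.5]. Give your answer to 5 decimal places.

7.97683

h = 0.25, n = 8.
(h/3)·[y₀ + 4y₁ + 2y₂ + 4y₃ + 2y₄ + 4y₅ + 2y₆ + 4y₇ + y₈] = 0.083333·(95.722) = 7.97683.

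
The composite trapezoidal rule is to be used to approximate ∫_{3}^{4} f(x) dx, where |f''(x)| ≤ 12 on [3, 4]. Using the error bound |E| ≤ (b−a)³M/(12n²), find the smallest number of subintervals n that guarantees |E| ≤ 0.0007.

38

Need 12/(12n²) ≤ 0.0007.
n² ≥ 12/(12·0.0007) = 1428.57 ⇒ n ≥ 37.7964, so the smallest n is 38.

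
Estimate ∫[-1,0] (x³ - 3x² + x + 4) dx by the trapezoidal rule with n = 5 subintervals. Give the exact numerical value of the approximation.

2.22

h = (0 − (-1))/5 = 0.2.
Nodes x₀,…,x₅ = -1, -0.8, -0.6, -0.4, -0.2, 0.
f(x) = x³ - 3x² + x + 4: f₀=-1, f₁=0.768, f₂=2.104, f₃=3.056, f₄=3.672, f₅=4.
(h/2)·[f₀ + 2f₁ + 2f₂ + 2f₃ + 2f₄ + f₅] = 0.1·(22.2) = 2.22.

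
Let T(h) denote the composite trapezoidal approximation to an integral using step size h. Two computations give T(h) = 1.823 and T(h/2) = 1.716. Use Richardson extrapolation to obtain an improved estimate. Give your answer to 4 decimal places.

R = (4·T(h/2) − T(h)) / 3 = (4·1.716 − 1.823)/3 = (5.041)/3 = 1.6803.

1.6803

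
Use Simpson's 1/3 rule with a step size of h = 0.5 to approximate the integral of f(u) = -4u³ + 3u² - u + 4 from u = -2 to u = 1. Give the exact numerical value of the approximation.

h = (1 − (-2))/6 = 0.5.
Nodes u₀,…,u₆ = -2, -1.5, -1, -0.5, 0, 0.5, 1.
f(u) = -4u³ + 3u² - u + 4: f₀=50, f₁=25.75, f₂=12, f₃=5.75, f₄=4, f₅=3.75, f₆=2.
(h/3)·[f₀ + 4f₁ + 2f₂ + 4f₃ + 2f₄ + 4f₅ + f₆] = 0.166667·(225) = 37.5.

37.5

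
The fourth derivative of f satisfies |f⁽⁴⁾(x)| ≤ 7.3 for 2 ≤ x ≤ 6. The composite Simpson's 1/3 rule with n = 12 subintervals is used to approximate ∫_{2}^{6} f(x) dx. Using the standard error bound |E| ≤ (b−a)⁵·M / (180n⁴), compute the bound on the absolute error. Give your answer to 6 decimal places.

|E| ≤ (4)⁵·7.3 / (180·12⁴) = 7475.2/3732480 = 0.002003.

0.002003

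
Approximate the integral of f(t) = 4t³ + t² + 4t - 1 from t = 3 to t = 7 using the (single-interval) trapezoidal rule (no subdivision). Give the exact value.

3152

T = (b−a)/2 · [f(3) + f(7)] = 2·[128 + 1448] = 3152.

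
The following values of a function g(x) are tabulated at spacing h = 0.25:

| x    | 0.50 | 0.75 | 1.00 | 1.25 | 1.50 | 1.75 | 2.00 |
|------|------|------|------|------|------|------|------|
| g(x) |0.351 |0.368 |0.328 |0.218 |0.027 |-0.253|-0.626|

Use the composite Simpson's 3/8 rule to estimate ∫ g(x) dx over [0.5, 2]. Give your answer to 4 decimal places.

0.1473

h = 0.25, n = 6.
(3h/8)·[y₀ + 3y₁ + 3y₂ + 2y₃ + 3y₄ + 3y₅ + y₆] = 0.09375·(1.571) = 0.1473.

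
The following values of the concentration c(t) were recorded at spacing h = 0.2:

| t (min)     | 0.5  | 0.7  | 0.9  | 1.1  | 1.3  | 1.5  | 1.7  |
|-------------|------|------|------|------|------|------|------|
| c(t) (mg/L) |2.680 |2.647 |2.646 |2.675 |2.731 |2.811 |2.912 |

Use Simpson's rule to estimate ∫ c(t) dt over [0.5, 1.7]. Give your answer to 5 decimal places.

3.25853

h = 0.2, n = 6.
(h/3)·[y₀ + 4y₁ + 2y₂ + 4y₃ + 2y₄ + 4y₅ + y₆] = 0.066667·(48.878) = 3.25853.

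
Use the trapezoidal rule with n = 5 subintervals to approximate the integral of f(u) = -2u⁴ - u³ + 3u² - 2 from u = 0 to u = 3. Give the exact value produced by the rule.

-103.17408

h = (3 − 0)/5 = 0.6.
Nodes u₀,…,u₅ = 0, 0.6, 1.2, 1.8, 2.4, 3.
f(u) = -2u⁴ - u³ + 3u² - 2: f₀=-2, f₁=-1.3952, f₂=-3.5552, f₃=-19.1072, f₄=-64.8992, f₅=-164.
(h/2)·[f₀ + 2f₁ + 2f₂ + 2f₃ + 2f₄ + f₅] = 0.3·(-343.9136) = -103.17408.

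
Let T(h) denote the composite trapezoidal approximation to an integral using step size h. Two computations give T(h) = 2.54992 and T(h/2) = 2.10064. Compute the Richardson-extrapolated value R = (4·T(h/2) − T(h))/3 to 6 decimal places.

R = (4·T(h/2) − T(h)) / 3 = (4·2.10064 − 2.54992)/3 = (5.85264)/3 = 1.950880.

1.950880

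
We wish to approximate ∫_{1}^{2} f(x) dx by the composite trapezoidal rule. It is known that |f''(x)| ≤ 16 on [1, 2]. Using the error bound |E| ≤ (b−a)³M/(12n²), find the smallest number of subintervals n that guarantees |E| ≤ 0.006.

Need 16/(12n²) ≤ 0.006.
n² ≥ 16/(12·0.006) = 222.222 ⇒ n ≥ 14.9071, so the smallest n is 15.

15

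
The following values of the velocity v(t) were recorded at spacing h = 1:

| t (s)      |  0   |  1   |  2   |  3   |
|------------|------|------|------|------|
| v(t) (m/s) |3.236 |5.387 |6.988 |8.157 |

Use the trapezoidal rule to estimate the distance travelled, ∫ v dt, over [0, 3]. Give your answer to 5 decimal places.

18.07150

h = 1, n = 3.
(h/2)·[y₀ + 2y₁ + 2y₂ + y₃] = 0.5·(36.143) = 18.07150.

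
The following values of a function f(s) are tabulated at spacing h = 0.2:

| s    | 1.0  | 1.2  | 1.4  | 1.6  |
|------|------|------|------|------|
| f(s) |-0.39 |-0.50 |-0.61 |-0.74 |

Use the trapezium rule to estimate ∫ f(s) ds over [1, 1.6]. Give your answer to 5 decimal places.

-0.33500

h = 0.2, n = 3.
(h/2)·[y₀ + 2y₁ + 2y₂ + y₃] = 0.1·(-3.35) = -0.33500.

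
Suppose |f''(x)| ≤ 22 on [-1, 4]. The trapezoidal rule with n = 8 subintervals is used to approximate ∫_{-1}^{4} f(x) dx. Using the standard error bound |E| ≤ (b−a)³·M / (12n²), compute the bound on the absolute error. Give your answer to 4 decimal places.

|E| ≤ (5)³·22 / (12·8²) = 2750/768 = 3.5807.

3.5807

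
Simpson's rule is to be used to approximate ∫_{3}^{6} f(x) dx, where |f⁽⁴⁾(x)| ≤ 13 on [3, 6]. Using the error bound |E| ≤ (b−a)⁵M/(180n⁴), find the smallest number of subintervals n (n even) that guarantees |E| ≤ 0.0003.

16

Need 3159/(180n⁴) ≤ 0.0003.
n⁴ ≥ 3159/(180·0.0003) = 58500 ⇒ n ≥ 15.5521, so the smallest even n is 16. (n must be even for Simpson's rule.)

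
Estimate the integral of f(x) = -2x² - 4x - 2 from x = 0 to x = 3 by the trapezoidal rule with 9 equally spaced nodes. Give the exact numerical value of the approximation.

-42.140625

h = (3 − 0)/8 = 0.375.
Nodes x₀,…,x₈ = 0, 0.375, 0.75, 1.125, 1.5, 1.875, 2.25, 2.625, 3.
f(x) = -2x² - 4x - 2: f₀=-2, f₁=-3.78125, f₂=-6.125, f₃=-9.03125, f₄=-12.5, f₅=-16.53125, f₆=-21.125, f₇=-26.28125, f₈=-32.
(h/2)·[f₀ + 2f₁ + 2f₂ + 2f₃ + 2f₄ + 2f₅ + 2f₆ + 2f₇ + f₈] = 0.1875·(-224.75) = -42.140625.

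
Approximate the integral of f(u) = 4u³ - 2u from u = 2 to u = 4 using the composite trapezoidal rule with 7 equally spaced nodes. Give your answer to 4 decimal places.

h = (4 − 2)/6 = 0.333333.
Nodes u₀,…,u₆ = 2, 2.333333, 2.666667, 3, 3.333333, 3.666667, 4.
f(u) = 4u³ - 2u: f₀=28, f₁=46.148148, f₂=70.518519, f₃=102, f₄=141.481481, f₅=189.851852, f₆=248.
(h/2)·[f₀ + 2f₁ + 2f₂ + 2f₃ + 2f₄ + 2f₅ + f₆] = 0.166667·(1376) = 229.3333.

229.3333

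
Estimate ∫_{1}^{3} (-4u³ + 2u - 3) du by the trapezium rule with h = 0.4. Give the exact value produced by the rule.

h = (3 − 1)/5 = 0.4.
Nodes u₀,…,u₅ = 1, 1.4, 1.8, 2.2, 2.6, 3.
f(u) = -4u³ + 2u - 3: f₀=-5, f₁=-11.176, f₂=-22.728, f₃=-41.192, f₄=-68.104, f₅=-105.
(h/2)·[f₀ + 2f₁ + 2f₂ + 2f₃ + 2f₄ + f₅] = 0.2·(-396.4) = -79.28.

-79.28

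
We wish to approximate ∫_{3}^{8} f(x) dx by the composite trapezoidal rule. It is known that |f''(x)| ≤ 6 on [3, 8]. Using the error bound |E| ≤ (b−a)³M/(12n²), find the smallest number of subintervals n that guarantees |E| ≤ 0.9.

9

Need 750/(12n²) ≤ 0.9.
n² ≥ 750/(12·0.9) = 69.4444 ⇒ n ≥ 8.3333, so the smallest n is 9.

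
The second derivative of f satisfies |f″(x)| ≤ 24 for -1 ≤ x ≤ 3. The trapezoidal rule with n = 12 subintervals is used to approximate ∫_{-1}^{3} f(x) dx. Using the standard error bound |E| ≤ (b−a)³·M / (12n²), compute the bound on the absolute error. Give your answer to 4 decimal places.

|E| ≤ (4)³·24 / (12·12²) = 1536/1728 = 0.8889.

0.8889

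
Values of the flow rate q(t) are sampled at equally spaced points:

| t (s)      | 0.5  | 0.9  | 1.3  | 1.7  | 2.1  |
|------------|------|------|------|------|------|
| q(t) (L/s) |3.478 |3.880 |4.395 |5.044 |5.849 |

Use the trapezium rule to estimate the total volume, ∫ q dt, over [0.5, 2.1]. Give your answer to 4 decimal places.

h = 0.4, n = 4.
(h/2)·[y₀ + 2y₁ + 2y₂ + 2y₃ + y₄] = 0.2·(35.965) = 7.1930.

7.1930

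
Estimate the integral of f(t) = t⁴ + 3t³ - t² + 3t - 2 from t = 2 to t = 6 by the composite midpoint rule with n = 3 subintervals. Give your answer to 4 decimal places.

2397.4650

h = (6 − 2)/3 = 1.333333.
Midpoints m₁,…,m₃ = 2.666667, 4, 5.333333.
f(m₁)=106.345679, f(m₂)=442, f(m₃)=1249.753086.
h·[f(m₁) + f(m₂) + f(m₃)] = 1.333333·(1798.098765) = 2397.4650.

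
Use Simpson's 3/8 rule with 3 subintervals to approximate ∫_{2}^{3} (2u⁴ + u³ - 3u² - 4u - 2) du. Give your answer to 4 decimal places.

h = (3 − 2)/3 = 0.333333.
Nodes u₀,…,u₃ = 2, 2.333333, 2.666667, 3.
f(u) = 2u⁴ + u³ - 3u² - 4u - 2: f₀=18, f₁=44.320988, f₂=86.098765, f₃=148.
(3h/8)·[f₀ + 3f₁ + 3f₂ + f₃] = 0.125·(557.259259) = 69.6574.

69.6574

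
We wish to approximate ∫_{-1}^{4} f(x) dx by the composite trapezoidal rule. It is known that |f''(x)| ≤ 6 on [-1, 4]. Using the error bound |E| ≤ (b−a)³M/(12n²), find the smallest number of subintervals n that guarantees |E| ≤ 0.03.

46

Need 750/(12n²) ≤ 0.03.
n² ≥ 750/(12·0.03) = 2083.33 ⇒ n ≥ 45.6435, so the smallest n is 46.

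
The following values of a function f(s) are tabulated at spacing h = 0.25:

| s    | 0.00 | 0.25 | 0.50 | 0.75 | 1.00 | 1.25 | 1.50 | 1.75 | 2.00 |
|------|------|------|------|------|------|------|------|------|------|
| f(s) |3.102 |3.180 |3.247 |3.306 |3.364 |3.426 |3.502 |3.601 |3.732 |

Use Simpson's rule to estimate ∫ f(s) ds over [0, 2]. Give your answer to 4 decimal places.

6.7593

h = 0.25, n = 8.
(h/3)·[y₀ + 4y₁ + 2y₂ + 4y₃ + 2y₄ + 4y₅ + 2y₆ + 4y₇ + y₈] = 0.083333·(81.112) = 6.7593.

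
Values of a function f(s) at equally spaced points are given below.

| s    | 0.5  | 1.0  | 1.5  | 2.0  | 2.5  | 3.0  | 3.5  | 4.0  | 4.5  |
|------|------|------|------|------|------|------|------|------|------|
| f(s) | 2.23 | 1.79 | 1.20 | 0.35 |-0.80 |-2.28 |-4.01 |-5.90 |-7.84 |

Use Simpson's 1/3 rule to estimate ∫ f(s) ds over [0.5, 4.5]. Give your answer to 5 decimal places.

-6.16500

h = 0.5, n = 8.
(h/3)·[y₀ + 4y₁ + 2y₂ + 4y₃ + 2y₄ + 4y₅ + 2y₆ + 4y₇ + y₈] = 0.166667·(-36.99) = -6.16500.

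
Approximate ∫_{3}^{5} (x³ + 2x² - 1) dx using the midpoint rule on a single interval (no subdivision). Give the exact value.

M = (b−a)·f(4) = 2·(95) = 190.

190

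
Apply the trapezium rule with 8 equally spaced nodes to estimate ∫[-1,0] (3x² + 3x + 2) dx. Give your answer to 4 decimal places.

h = (0 − (-1))/7 = 0.142857.
Nodes x₀,…,x₇ = -1, -0.857143, -0.714286, -0.571429, -0.428571, -0.285714, -0.142857, 0.
f(x) = 3x² + 3x + 2: f₀=2, f₁=1.632653, f₂=1.387755, f₃=1.265306, f₄=1.265306, f₅=1.387755, f₆=1.632653, f₇=2.
(h/2)·[f₀ + 2f₁ + 2f₂ + 2f₃ + 2f₄ + 2f₅ + 2f₆ + f₇] = 0.071429·(21.142857) = 1.5102.

1.5102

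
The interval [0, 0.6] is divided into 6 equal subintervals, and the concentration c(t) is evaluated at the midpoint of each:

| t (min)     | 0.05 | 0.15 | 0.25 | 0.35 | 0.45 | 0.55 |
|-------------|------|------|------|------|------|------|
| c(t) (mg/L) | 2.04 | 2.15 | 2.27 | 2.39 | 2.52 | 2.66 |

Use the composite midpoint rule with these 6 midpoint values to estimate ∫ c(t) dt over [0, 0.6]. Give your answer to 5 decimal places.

h = 0.1, n = 6.
h·[y(m₁) + y(m₂) + y(m₃) + y(m₄) + y(m₅) + y(m₆)] = 0.1·(14.03) = 1.40300.

1.40300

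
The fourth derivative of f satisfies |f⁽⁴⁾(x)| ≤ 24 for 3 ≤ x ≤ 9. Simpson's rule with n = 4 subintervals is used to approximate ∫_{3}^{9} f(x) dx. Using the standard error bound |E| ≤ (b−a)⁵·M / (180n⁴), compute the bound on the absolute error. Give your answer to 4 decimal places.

|E| ≤ (6)⁵·24 / (180·4⁴) = 186624/46080 = 4.0500.

4.0500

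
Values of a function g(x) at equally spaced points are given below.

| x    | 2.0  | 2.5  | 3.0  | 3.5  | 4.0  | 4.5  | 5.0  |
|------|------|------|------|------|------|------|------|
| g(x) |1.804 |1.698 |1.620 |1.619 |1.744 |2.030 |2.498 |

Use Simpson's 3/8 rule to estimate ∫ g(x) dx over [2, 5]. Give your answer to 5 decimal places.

h = 0.5, n = 6.
(3h/8)·[y₀ + 3y₁ + 3y₂ + 2y₃ + 3y₄ + 3y₅ + y₆] = 0.1875·(28.816) = 5.40300.

5.40300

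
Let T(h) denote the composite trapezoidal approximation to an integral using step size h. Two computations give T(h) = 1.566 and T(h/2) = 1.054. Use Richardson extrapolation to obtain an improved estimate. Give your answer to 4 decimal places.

R = (4·T(h/2) − T(h)) / 3 = (4·1.054 − 1.566)/3 = (2.650)/3 = 0.8833.

0.8833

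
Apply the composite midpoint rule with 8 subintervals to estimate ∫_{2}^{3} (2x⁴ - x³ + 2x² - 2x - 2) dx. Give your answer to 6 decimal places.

73.724884

h = (3 − 2)/8 = 0.125.
Midpoints m₁,…,m₈ = 2.0625, 2.1875, 2.3125, 2.4375, 2.5625, 2.6875, 2.8125, 2.9375.
f(m₁)=29.800567626953125, f(m₂)=38.523223876953125, f(m₃)=48.898712158203125, f(m₄)=61.126251220703125, f(m₅)=75.416778564453125, f(m₆)=91.992950439453125, f(m₇)=111.089141845703125, f(m₈)=132.951446533203125.
h·[f(m₁) + f(m₂) + f(m₃) + f(m₄) + f(m₅) + f(m₆) + f(m₇) + f(m₈)] = 0.125·(589.799072265625) = 73.724884.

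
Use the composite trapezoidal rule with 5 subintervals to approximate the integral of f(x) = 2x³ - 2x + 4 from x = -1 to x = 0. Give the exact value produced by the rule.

h = (0 − (-1))/5 = 0.2.
Nodes x₀,…,x₅ = -1, -0.8, -0.6, -0.4, -0.2, 0.
f(x) = 2x³ - 2x + 4: f₀=4, f₁=4.576, f₂=4.768, f₃=4.672, f₄=4.384, f₅=4.
(h/2)·[f₀ + 2f₁ + 2f₂ + 2f₃ + 2f₄ + f₅] = 0.1·(44.8) = 4.48.

4.48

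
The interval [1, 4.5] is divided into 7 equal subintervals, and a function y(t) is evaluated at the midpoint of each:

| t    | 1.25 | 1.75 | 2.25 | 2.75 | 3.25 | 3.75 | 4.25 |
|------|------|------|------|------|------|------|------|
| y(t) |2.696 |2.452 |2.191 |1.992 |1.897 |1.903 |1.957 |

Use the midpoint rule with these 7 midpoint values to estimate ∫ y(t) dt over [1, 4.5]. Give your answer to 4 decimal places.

7.5440

h = 0.5, n = 7.
h·[y(m₁) + y(m₂) + y(m₃) + y(m₄) + y(m₅) + y(m₆) + y(m₇)] = 0.5·(15.088) = 7.5440.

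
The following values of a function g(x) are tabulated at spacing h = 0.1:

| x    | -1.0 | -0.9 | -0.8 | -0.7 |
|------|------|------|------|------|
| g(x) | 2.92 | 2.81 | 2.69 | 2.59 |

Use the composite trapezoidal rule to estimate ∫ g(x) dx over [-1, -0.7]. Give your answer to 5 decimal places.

0.82550

h = 0.1, n = 3.
(h/2)·[y₀ + 2y₁ + 2y₂ + y₃] = 0.05·(16.51) = 0.82550.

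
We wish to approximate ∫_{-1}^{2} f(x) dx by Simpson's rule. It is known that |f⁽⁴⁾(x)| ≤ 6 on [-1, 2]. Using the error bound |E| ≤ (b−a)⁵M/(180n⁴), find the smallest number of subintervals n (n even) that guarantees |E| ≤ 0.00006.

20

Need 1458/(180n⁴) ≤ 0.00006.
n⁴ ≥ 1458/(180·0.00006) = 135000 ⇒ n ≥ 19.1683, so the smallest even n is 20. (n must be even for Simpson's rule.)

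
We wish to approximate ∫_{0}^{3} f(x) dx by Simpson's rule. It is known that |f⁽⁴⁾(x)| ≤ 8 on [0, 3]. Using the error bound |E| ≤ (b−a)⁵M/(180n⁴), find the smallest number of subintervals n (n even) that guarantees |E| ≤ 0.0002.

Need 1944/(180n⁴) ≤ 0.0002.
n⁴ ≥ 1944/(180·0.0002) = 54000 ⇒ n ≥ 15.2440, so the smallest even n is 16. (n must be even for Simpson's rule.)

16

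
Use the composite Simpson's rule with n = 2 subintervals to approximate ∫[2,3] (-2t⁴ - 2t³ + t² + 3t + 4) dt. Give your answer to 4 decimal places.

-99.0833

h = (3 − 2)/2 = 0.5.
Nodes t₀,…,t₂ = 2, 2.5, 3.
f(t) = -2t⁴ - 2t³ + t² + 3t + 4: f₀=-34, f₁=-91.625, f₂=-194.
(h/3)·[f₀ + 4f₁ + f₂] = 0.166667·(-594.5) = -99.0833.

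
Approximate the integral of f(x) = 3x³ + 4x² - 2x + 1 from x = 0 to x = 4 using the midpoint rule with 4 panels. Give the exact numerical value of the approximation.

258

h = (4 − 0)/4 = 1.
Midpoints m₁,…,m₄ = 0.5, 1.5, 2.5, 3.5.
f(m₁)=1.375, f(m₂)=17.125, f(m₃)=67.875, f(m₄)=171.625.
h·[f(m₁) + f(m₂) + f(m₃) + f(m₄)] = 1·(258) = 258.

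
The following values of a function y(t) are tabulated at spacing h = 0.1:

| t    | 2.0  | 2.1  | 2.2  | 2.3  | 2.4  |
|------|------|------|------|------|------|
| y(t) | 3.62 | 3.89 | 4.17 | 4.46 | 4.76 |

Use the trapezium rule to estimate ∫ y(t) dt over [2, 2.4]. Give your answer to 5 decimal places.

1.67100

h = 0.1, n = 4.
(h/2)·[y₀ + 2y₁ + 2y₂ + 2y₃ + y₄] = 0.05·(33.42) = 1.67100.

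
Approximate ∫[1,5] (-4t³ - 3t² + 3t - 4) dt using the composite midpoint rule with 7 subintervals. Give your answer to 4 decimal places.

h = (5 − 1)/7 = 0.571429.
Midpoints m₁,…,m₇ = 1.285714, 1.857143, 2.428571, 3, 3.571429, 4.142857, 4.714286.
f(m₁)=-13.603499, f(m₂)=-34.396501, f(m₃)=-71.702624, f(m₄)=-130, f(m₅)=-213.766764, f(m₆)=-327.481050, f(m₇)=-475.620991.
h·[f(m₁) + f(m₂) + f(m₃) + f(m₄) + f(m₅) + f(m₆) + f(m₇)] = 0.571429·(-1266.571429) = -723.7551.

-723.7551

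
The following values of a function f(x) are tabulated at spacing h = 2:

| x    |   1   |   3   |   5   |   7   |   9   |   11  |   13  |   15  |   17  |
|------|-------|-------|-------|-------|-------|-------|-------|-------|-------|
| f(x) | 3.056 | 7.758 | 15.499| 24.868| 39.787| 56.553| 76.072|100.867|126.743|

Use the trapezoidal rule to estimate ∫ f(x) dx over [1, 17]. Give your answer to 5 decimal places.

h = 2, n = 8.
(h/2)·[y₀ + 2y₁ + 2y₂ + 2y₃ + 2y₄ + 2y₅ + 2y₆ + 2y₇ + y₈] = 1·(772.607) = 772.60700.

772.60700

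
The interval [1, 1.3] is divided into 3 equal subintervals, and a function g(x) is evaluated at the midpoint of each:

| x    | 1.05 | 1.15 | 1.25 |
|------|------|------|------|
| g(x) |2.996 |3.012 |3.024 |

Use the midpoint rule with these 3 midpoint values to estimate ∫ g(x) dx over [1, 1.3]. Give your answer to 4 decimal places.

0.9032

h = 0.1, n = 3.
h·[y(m₁) + y(m₂) + y(m₃)] = 0.1·(9.032) = 0.9032.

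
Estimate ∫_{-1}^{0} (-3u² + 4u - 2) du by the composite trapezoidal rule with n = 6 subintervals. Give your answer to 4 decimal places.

h = (0 − (-1))/6 = 0.166667.
Nodes u₀,…,u₆ = -1, -0.833333, -0.666667, -0.5, -0.333333, -0.166667, 0.
f(u) = -3u² + 4u - 2: f₀=-9, f₁=-7.416667, f₂=-6, f₃=-4.75, f₄=-3.666667, f₅=-2.75, f₆=-2.
(h/2)·[f₀ + 2f₁ + 2f₂ + 2f₃ + 2f₄ + 2f₅ + f₆] = 0.083333·(-60.166667) = -5.0139.

-5.0139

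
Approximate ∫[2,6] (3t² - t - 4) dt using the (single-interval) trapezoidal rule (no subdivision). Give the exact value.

T = (b−a)/2 · [f(2) + f(6)] = 2·[6 + 98] = 208.

208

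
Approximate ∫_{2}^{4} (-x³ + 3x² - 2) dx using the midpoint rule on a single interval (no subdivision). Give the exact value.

M = (b−a)·f(3) = 2·(-2) = -4.

-4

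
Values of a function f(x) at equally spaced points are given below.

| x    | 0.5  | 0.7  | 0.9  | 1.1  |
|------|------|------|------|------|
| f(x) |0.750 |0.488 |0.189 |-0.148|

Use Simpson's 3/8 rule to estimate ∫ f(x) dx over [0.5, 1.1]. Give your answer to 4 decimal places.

0.1975

h = 0.2, n = 3.
(3h/8)·[y₀ + 3y₁ + 3y₂ + y₃] = 0.075·(2.633) = 0.1975.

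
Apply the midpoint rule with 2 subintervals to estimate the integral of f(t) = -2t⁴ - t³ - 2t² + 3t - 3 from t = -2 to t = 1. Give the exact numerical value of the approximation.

h = (1 − (-2))/2 = 1.5.
Midpoints m₁,…,m₂ = -1.25, 0.25.
f(m₁)=-12.8046875, f(m₂)=-2.3984375.
h·[f(m₁) + f(m₂)] = 1.5·(-15.203125) = -22.8046875.

-22.8046875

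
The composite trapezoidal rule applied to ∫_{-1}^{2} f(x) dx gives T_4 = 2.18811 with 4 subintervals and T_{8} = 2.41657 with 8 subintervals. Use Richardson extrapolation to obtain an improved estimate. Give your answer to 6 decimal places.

R = (4·T_{8} − T_4) / 3 = (4·2.41657 − 2.18811)/3 = (7.47817)/3 = 2.492723.

2.492723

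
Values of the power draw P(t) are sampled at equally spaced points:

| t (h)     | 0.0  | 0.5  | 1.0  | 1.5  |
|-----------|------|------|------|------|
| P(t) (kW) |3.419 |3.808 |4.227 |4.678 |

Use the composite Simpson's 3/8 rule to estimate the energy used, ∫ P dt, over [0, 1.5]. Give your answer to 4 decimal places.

h = 0.5, n = 3.
(3h/8)·[y₀ + 3y₁ + 3y₂ + y₃] = 0.1875·(32.202) = 6.0379.

6.0379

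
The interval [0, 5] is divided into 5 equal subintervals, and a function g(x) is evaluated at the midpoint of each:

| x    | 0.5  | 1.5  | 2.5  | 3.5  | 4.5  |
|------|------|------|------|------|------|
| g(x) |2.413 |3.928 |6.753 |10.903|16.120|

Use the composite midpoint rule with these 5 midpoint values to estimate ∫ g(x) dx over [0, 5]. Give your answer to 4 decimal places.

40.1170

h = 1, n = 5.
h·[y(m₁) + y(m₂) + y(m₃) + y(m₄) + y(m₅)] = 1·(40.117) = 40.1170.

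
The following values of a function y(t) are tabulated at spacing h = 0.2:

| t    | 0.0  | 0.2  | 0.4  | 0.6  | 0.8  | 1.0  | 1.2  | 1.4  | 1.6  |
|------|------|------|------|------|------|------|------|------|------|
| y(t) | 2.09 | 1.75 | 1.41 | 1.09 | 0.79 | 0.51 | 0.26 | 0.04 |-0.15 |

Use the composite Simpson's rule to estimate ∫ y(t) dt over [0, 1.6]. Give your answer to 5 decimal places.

h = 0.2, n = 8.
(h/3)·[y₀ + 4y₁ + 2y₂ + 4y₃ + 2y₄ + 4y₅ + 2y₆ + 4y₇ + y₈] = 0.066667·(20.42) = 1.36133.

1.36133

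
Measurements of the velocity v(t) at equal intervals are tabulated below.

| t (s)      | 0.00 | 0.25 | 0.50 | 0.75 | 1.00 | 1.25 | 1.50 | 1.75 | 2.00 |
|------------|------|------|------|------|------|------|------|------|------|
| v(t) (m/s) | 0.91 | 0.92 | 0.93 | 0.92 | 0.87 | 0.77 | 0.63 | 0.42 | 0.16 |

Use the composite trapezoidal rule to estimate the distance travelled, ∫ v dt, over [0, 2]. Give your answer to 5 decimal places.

h = 0.25, n = 8.
(h/2)·[y₀ + 2y₁ + 2y₂ + 2y₃ + 2y₄ + 2y₅ + 2y₆ + 2y₇ + y₈] = 0.125·(11.99) = 1.49875.

1.49875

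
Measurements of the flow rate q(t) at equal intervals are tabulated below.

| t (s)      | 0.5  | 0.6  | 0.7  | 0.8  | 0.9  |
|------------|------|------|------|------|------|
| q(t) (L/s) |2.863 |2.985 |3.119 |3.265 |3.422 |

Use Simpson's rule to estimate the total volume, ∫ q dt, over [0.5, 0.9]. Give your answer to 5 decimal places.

h = 0.1, n = 4.
(h/3)·[y₀ + 4y₁ + 2y₂ + 4y₃ + y₄] = 0.033333·(37.523) = 1.25077.

1.25077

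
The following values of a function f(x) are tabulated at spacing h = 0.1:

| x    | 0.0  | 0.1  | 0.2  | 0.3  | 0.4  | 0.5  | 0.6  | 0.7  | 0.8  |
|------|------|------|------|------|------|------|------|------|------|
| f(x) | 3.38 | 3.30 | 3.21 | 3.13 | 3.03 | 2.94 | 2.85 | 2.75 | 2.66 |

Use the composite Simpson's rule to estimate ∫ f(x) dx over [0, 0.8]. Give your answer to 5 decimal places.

h = 0.1, n = 8.
(h/3)·[y₀ + 4y₁ + 2y₂ + 4y₃ + 2y₄ + 4y₅ + 2y₆ + 4y₇ + y₈] = 0.033333·(72.70) = 2.42333.

2.42333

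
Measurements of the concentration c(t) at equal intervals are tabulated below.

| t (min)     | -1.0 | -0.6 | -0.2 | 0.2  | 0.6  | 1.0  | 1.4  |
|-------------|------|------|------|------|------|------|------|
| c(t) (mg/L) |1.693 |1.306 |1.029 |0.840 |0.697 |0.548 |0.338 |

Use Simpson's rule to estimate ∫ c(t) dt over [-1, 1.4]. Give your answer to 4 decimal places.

h = 0.4, n = 6.
(h/3)·[y₀ + 4y₁ + 2y₂ + 4y₃ + 2y₄ + 4y₅ + y₆] = 0.133333·(16.259) = 2.1679.

2.1679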